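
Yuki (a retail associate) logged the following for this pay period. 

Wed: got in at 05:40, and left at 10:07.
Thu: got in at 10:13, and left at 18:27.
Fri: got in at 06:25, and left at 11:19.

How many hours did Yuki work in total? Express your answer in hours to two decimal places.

17.58 hours

Wed: 05:40–10:07 = 4 h 27 min
Thu: 10:13–18:27 = 8 h 14 min
Fri: 06:25–11:19 = 4 h 54 min
Total: 4 h 27 min + 8 h 14 min + 4 h 54 min = 17 h 35 min.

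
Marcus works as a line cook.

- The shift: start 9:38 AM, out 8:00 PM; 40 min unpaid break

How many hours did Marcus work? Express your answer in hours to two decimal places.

9.70 hours

The shift: 9:38 AM–8:00 PM = 10 h 22 min; less 40 min break → 9 h 42 min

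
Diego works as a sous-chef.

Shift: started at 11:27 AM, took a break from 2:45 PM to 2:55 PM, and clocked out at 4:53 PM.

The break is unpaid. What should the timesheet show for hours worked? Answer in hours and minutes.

Shift: 11:27 AM–4:53 PM = 5 h 26 min; less 10 min break → 5 h 16 min

5 h 16 min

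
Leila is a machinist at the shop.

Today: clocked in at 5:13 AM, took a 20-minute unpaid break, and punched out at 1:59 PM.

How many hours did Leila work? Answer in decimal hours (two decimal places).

8.43 hours

Today: 5:13 AM–1:59 PM = 8 h 46 min; less 20 min break → 8 h 26 min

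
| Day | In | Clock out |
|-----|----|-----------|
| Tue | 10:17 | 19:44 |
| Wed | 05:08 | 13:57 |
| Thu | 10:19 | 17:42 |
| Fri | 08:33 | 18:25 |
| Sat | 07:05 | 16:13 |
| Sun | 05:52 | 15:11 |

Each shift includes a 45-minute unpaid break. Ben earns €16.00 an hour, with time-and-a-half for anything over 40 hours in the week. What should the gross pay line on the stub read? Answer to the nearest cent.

€867.20

Tue: 10:17–19:44 = 9 h 27 min; less 45 min break → 8 h 42 min
Wed: 05:08–13:57 = 8 h 49 min; less 45 min break → 8 h 4 min
Thu: 10:19–17:42 = 7 h 23 min; less 45 min break → 6 h 38 min
Fri: 08:33–18:25 = 9 h 52 min; less 45 min break → 9 h 7 min
Sat: 07:05–16:13 = 9 h 8 min; less 45 min break → 8 h 23 min
Sun: 05:52–15:11 = 9 h 19 min; less 45 min break → 8 h 34 min
Total worked: 49 h 28 min = 2968 min.
Regular 40 h 0 min = 2400 min at €16.00/h; overtime 9 h 28 min = 568 min at €24.00/h.
Pay = (2400 × €16.00 + 568 × €24.00) ÷ 60 = €867.20.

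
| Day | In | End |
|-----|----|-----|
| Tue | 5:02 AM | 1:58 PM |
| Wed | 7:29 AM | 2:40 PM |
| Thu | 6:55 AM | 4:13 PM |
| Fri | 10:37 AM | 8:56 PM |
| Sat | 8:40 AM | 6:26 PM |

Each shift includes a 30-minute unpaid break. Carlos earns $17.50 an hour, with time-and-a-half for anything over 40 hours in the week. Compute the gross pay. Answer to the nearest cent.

$778.75

Tue: 5:02 AM–1:58 PM = 8 h 56 min; less 30 min break → 8 h 26 min
Wed: 7:29 AM–2:40 PM = 7 h 11 min; less 30 min break → 6 h 41 min
Thu: 6:55 AM–4:13 PM = 9 h 18 min; less 30 min break → 8 h 48 min
Fri: 10:37 AM–8:56 PM = 10 h 19 min; less 30 min break → 9 h 49 min
Sat: 8:40 AM–6:26 PM = 9 h 46 min; less 30 min break → 9 h 16 min
Total worked: 43 h 0 min = 2580 min.
Regular 40 h 0 min = 2400 min at $17.50/h; overtime 3 h 0 min = 180 min at $26.25/h.
Pay = (2400 × $17.50 + 180 × $26.25) ÷ 60 = $778.75.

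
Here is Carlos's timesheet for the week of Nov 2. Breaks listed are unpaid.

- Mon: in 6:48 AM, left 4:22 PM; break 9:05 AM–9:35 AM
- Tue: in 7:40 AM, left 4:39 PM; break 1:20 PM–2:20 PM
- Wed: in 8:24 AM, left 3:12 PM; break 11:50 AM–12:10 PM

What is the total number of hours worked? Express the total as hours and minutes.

Mon: 6:48 AM–4:22 PM = 9 h 34 min; less 30 min break → 9 h 4 min
Tue: 7:40 AM–4:39 PM = 8 h 59 min; less 60 min break → 7 h 59 min
Wed: 8:24 AM–3:12 PM = 6 h 48 min; less 20 min break → 6 h 28 min
Total: 9 h 4 min + 7 h 59 min + 6 h 28 min = 23 h 31 min.

23 h 31 min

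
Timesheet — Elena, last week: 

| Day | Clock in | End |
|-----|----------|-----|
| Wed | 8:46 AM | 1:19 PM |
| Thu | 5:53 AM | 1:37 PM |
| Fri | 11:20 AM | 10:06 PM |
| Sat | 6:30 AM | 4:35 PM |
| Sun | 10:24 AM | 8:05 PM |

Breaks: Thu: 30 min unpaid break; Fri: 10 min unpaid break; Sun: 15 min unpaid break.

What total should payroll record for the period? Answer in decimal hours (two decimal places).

Wed: 8:46 AM–1:19 PM = 4 h 33 min
Thu: 5:53 AM–1:37 PM = 7 h 44 min; less 30 min break → 7 h 14 min
Fri: 11:20 AM–10:06 PM = 10 h 46 min; less 10 min break → 10 h 36 min
Sat: 6:30 AM–4:35 PM = 10 h 5 min
Sun: 10:24 AM–8:05 PM = 9 h 41 min; less 15 min break → 9 h 26 min
Total: 4 h 33 min + 7 h 14 min + 10 h 36 min + 10 h 5 min + 9 h 26 min = 41 h 54 min.

41.90 hours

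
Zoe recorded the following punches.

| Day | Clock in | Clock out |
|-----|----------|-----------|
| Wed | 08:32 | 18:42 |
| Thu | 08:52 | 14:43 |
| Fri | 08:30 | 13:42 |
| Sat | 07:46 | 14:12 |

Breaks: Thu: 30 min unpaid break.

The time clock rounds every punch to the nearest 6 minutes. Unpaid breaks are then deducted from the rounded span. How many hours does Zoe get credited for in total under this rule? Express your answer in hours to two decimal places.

27.10 hours

Wed: in 08:32→08:30, out 18:42→18:42; 10 h 12 min
Thu: in 08:52→08:54, out 14:43→14:42; 5 h 48 min − 30 min = 5 h 18 min
Fri: in 08:30→08:30, out 13:42→13:42; 5 h 12 min
Sat: in 07:46→07:48, out 14:12→14:12; 6 h 24 min
Total credited: 27 h 6 min.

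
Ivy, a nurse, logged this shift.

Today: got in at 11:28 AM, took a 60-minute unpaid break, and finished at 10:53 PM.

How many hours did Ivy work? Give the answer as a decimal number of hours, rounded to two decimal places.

Today: 11:28 AM–10:53 PM = 11 h 25 min; less 60 min break → 10 h 25 min

10.42 hours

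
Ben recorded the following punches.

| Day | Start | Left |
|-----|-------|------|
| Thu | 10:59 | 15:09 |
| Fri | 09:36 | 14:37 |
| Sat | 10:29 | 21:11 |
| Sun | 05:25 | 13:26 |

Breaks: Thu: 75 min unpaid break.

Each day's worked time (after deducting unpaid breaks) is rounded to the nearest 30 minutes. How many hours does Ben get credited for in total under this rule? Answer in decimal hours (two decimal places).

Thu: 10:59–15:09 = 4 h 10 min − 75 min = 2 h 55 min → rounds to 3 h 0 min
Fri: 09:36–14:37 = 5 h 1 min → rounds to 5 h 0 min
Sat: 10:29–21:11 = 10 h 42 min → rounds to 10 h 30 min
Sun: 05:25–13:26 = 8 h 1 min → rounds to 8 h 0 min
Total credited: 26 h 30 min.

26.50 hours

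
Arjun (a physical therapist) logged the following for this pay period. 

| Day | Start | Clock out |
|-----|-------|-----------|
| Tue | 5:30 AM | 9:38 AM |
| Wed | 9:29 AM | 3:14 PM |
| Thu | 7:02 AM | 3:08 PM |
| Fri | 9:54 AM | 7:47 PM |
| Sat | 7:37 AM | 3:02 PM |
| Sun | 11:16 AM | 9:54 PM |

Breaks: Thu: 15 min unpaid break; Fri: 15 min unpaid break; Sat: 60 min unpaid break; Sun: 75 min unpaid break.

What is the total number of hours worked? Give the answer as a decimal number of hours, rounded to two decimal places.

Tue: 5:30 AM–9:38 AM = 4 h 8 min
Wed: 9:29 AM–3:14 PM = 5 h 45 min
Thu: 7:02 AM–3:08 PM = 8 h 6 min; less 15 min break → 7 h 51 min
Fri: 9:54 AM–7:47 PM = 9 h 53 min; less 15 min break → 9 h 38 min
Sat: 7:37 AM–3:02 PM = 7 h 25 min; less 60 min break → 6 h 25 min
Sun: 11:16 AM–9:54 PM = 10 h 38 min; less 75 min break → 9 h 23 min
Total: 4 h 8 min + 5 h 45 min + 7 h 51 min + 9 h 38 min + 6 h 25 min + 9 h 23 min = 43 h 10 min.

43.17 hours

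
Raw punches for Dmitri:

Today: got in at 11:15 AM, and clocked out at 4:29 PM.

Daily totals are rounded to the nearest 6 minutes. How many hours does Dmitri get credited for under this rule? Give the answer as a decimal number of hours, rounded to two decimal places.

Today: 11:15 AM–4:29 PM = 5 h 14 min → rounds to 5 h 12 min

5.20 hours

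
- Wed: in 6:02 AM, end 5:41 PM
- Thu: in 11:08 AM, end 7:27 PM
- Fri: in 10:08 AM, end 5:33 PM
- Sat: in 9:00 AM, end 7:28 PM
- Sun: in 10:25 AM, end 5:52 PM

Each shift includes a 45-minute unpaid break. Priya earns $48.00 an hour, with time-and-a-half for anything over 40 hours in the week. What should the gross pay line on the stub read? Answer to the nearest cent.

Wed: 6:02 AM–5:41 PM = 11 h 39 min; less 45 min break → 10 h 54 min
Thu: 11:08 AM–7:27 PM = 8 h 19 min; less 45 min break → 7 h 34 min
Fri: 10:08 AM–5:33 PM = 7 h 25 min; less 45 min break → 6 h 40 min
Sat: 9:00 AM–7:28 PM = 10 h 28 min; less 45 min break → 9 h 43 min
Sun: 10:25 AM–5:52 PM = 7 h 27 min; less 45 min break → 6 h 42 min
Total worked: 41 h 33 min = 2493 min.
Regular 40 h 0 min = 2400 min at $48.00/h; overtime 1 h 33 min = 93 min at $72.00/h.
Pay = (2400 × $48.00 + 93 × $72.00) ÷ 60 = $2031.60.

$2031.60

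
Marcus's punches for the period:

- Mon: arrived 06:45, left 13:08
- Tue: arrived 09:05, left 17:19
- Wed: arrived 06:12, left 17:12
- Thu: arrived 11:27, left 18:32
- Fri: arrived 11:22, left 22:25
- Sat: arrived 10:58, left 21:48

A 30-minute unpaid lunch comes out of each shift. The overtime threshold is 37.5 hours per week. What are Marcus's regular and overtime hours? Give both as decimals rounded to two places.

Regular 37.50 hours, overtime 14.08 hours

Mon: 06:45–13:08 = 6 h 23 min; less 30 min break → 5 h 53 min
Tue: 09:05–17:19 = 8 h 14 min; less 30 min break → 7 h 44 min
Wed: 06:12–17:12 = 11 h 0 min; less 30 min break → 10 h 30 min
Thu: 11:27–18:32 = 7 h 5 min; less 30 min break → 6 h 35 min
Fri: 11:22–22:25 = 11 h 3 min; less 30 min break → 10 h 33 min
Sat: 10:58–21:48 = 10 h 50 min; less 30 min break → 10 h 20 min
Total worked: 51 h 35 min = 51.58 h.
Threshold 37.5 h → overtime 14 h 5 min, regular 37 h 30 min.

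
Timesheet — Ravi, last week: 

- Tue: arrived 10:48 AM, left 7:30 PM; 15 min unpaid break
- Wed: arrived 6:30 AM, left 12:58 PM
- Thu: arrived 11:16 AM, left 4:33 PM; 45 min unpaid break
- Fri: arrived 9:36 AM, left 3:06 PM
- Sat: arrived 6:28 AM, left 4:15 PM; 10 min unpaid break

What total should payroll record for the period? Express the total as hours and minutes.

Tue: 10:48 AM–7:30 PM = 8 h 42 min; less 15 min break → 8 h 27 min
Wed: 6:30 AM–12:58 PM = 6 h 28 min
Thu: 11:16 AM–4:33 PM = 5 h 17 min; less 45 min break → 4 h 32 min
Fri: 9:36 AM–3:06 PM = 5 h 30 min
Sat: 6:28 AM–4:15 PM = 9 h 47 min; less 10 min break → 9 h 37 min
Total: 8 h 27 min + 6 h 28 min + 4 h 32 min + 5 h 30 min + 9 h 37 min = 34 h 34 min.

34 h 34 min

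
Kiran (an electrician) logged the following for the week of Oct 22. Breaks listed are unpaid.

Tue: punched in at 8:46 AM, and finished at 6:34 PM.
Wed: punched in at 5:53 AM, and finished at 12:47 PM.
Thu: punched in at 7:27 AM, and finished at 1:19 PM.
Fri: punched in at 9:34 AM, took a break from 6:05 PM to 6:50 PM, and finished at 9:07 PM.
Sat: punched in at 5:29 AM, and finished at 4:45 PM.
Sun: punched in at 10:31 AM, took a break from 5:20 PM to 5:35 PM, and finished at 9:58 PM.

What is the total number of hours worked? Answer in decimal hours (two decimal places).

55.83 hours

Tue: 8:46 AM–6:34 PM = 9 h 48 min
Wed: 5:53 AM–12:47 PM = 6 h 54 min
Thu: 7:27 AM–1:19 PM = 5 h 52 min
Fri: 9:34 AM–9:07 PM = 11 h 33 min; less 45 min break → 10 h 48 min
Sat: 5:29 AM–4:45 PM = 11 h 16 min
Sun: 10:31 AM–9:58 PM = 11 h 27 min; less 15 min break → 11 h 12 min
Total: 9 h 48 min + 6 h 54 min + 5 h 52 min + 10 h 48 min + 11 h 16 min + 11 h 12 min = 55 h 50 min.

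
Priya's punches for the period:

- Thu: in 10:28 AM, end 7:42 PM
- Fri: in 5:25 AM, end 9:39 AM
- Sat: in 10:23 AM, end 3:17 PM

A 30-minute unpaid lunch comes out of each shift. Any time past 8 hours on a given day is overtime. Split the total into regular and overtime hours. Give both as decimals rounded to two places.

Thu: 10:28 AM–7:42 PM = 9 h 14 min; less 30 min break → 8 h 44 min
Fri: 5:25 AM–9:39 AM = 4 h 14 min; less 30 min break → 3 h 44 min
Sat: 10:23 AM–3:17 PM = 4 h 54 min; less 30 min break → 4 h 24 min
Thu reg 8 h 0 min / OT 0 h 44 min; Fri reg 3 h 44 min / OT 0 h 0 min; Sat reg 4 h 24 min / OT 0 h 0 min.
Totals: regular 16 h 8 min, overtime 0 h 44 min.

Regular 16.13 hours, overtime 0.73 hours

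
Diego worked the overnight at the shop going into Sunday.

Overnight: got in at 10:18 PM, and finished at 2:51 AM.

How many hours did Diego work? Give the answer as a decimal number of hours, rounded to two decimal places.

4.55 hours

Overnight: 10:18 PM → midnight = 1 h 42 min; midnight → 2:51 AM = 2 h 51 min; span 4 h 33 min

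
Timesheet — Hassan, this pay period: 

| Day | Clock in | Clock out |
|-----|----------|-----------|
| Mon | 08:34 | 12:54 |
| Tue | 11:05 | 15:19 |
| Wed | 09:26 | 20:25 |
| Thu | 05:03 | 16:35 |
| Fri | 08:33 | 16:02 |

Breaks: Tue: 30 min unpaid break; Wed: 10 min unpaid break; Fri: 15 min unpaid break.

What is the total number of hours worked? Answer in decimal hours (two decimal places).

37.65 hours

Mon: 08:34–12:54 = 4 h 20 min
Tue: 11:05–15:19 = 4 h 14 min; less 30 min break → 3 h 44 min
Wed: 09:26–20:25 = 10 h 59 min; less 10 min break → 10 h 49 min
Thu: 05:03–16:35 = 11 h 32 min
Fri: 08:33–16:02 = 7 h 29 min; less 15 min break → 7 h 14 min
Total: 4 h 20 min + 3 h 44 min + 10 h 49 min + 11 h 32 min + 7 h 14 min = 37 h 39 min.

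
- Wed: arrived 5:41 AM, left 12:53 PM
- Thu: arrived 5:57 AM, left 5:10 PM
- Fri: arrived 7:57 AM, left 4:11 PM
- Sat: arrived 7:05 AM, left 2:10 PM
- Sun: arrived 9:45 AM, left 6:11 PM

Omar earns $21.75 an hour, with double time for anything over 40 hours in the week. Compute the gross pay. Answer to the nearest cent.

$964.25

Wed: 5:41 AM–12:53 PM = 7 h 12 min
Thu: 5:57 AM–5:10 PM = 11 h 13 min
Fri: 7:57 AM–4:11 PM = 8 h 14 min
Sat: 7:05 AM–2:10 PM = 7 h 5 min
Sun: 9:45 AM–6:11 PM = 8 h 26 min
Total worked: 42 h 10 min = 2530 min.
Regular 40 h 0 min = 2400 min at $21.75/h; overtime 2 h 10 min = 130 min at $43.50/h.
Pay = (2400 × $21.75 + 130 × $43.50) ÷ 60 = $964.25.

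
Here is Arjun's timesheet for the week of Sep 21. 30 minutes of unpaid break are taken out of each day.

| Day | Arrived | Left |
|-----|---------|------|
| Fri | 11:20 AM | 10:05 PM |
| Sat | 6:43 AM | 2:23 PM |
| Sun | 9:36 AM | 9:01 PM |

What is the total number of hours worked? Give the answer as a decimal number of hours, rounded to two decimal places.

28.33 hours

Fri: 11:20 AM–10:05 PM = 10 h 45 min; less 30 min break → 10 h 15 min
Sat: 6:43 AM–2:23 PM = 7 h 40 min; less 30 min break → 7 h 10 min
Sun: 9:36 AM–9:01 PM = 11 h 25 min; less 30 min break → 10 h 55 min
Total: 10 h 15 min + 7 h 10 min + 10 h 55 min = 28 h 20 min.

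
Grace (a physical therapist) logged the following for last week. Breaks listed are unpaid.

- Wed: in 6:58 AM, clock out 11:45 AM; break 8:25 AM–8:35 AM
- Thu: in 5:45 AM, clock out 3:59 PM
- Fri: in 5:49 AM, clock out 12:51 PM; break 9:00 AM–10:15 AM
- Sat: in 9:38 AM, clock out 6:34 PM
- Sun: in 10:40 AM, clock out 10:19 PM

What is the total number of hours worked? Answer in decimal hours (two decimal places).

Wed: 6:58 AM–11:45 AM = 4 h 47 min; less 10 min break → 4 h 37 min
Thu: 5:45 AM–3:59 PM = 10 h 14 min
Fri: 5:49 AM–12:51 PM = 7 h 2 min; less 75 min break → 5 h 47 min
Sat: 9:38 AM–6:34 PM = 8 h 56 min
Sun: 10:40 AM–10:19 PM = 11 h 39 min
Total: 4 h 37 min + 10 h 14 min + 5 h 47 min + 8 h 56 min + 11 h 39 min = 41 h 13 min.

41.22 hours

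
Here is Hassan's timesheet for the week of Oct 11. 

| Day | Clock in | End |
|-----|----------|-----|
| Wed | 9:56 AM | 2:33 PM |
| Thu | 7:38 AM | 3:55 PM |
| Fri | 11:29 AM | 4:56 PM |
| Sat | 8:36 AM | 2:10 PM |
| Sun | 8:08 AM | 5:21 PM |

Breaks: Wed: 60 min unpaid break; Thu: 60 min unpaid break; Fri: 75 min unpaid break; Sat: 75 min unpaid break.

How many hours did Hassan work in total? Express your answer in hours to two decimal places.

28.63 hours

Wed: 9:56 AM–2:33 PM = 4 h 37 min; less 60 min break → 3 h 37 min
Thu: 7:38 AM–3:55 PM = 8 h 17 min; less 60 min break → 7 h 17 min
Fri: 11:29 AM–4:56 PM = 5 h 27 min; less 75 min break → 4 h 12 min
Sat: 8:36 AM–2:10 PM = 5 h 34 min; less 75 min break → 4 h 19 min
Sun: 8:08 AM–5:21 PM = 9 h 13 min
Total: 3 h 37 min + 7 h 17 min + 4 h 12 min + 4 h 19 min + 9 h 13 min = 28 h 38 min.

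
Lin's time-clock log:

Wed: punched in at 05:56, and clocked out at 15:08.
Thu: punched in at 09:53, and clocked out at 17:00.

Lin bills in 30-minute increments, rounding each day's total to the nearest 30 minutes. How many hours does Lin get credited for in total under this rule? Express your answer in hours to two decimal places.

Wed: 05:56–15:08 = 9 h 12 min → rounds to 9 h 0 min
Thu: 09:53–17:00 = 7 h 7 min → rounds to 7 h 0 min
Total credited: 16 h 0 min.

16.00 hours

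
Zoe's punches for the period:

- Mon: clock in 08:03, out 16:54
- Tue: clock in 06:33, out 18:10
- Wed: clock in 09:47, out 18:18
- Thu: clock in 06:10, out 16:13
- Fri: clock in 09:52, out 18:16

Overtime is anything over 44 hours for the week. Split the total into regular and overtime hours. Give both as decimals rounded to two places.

Mon: 08:03–16:54 = 8 h 51 min
Tue: 06:33–18:10 = 11 h 37 min
Wed: 09:47–18:18 = 8 h 31 min
Thu: 06:10–16:13 = 10 h 3 min
Fri: 09:52–18:16 = 8 h 24 min
Total worked: 47 h 26 min = 47.43 h.
Threshold 44 h → overtime 3 h 26 min, regular 44 h 0 min.

Regular 44.00 hours, overtime 3.43 hours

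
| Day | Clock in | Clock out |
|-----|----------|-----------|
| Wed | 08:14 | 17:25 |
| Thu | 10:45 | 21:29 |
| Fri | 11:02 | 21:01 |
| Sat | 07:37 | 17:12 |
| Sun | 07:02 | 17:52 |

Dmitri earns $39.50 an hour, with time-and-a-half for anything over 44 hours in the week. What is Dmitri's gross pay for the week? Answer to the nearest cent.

$2112.26

Wed: 08:14–17:25 = 9 h 11 min
Thu: 10:45–21:29 = 10 h 44 min
Fri: 11:02–21:01 = 9 h 59 min
Sat: 07:37–17:12 = 9 h 35 min
Sun: 07:02–17:52 = 10 h 50 min
Total worked: 50 h 19 min = 3019 min.
Regular 44 h 0 min = 2640 min at $39.50/h; overtime 6 h 19 min = 379 min at $59.25/h.
Pay = (2640 × $39.50 + 379 × $59.25) ÷ 60 = $2112.26.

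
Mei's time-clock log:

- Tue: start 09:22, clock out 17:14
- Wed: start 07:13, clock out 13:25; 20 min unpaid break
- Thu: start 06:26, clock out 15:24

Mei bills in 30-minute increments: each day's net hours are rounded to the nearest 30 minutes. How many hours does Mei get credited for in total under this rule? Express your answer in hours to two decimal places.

Tue: 09:22–17:14 = 7 h 52 min → rounds to 8 h 0 min
Wed: 07:13–13:25 = 6 h 12 min − 20 min = 5 h 52 min → rounds to 6 h 0 min
Thu: 06:26–15:24 = 8 h 58 min → rounds to 9 h 0 min
Total credited: 23 h 0 min.

23.00 hours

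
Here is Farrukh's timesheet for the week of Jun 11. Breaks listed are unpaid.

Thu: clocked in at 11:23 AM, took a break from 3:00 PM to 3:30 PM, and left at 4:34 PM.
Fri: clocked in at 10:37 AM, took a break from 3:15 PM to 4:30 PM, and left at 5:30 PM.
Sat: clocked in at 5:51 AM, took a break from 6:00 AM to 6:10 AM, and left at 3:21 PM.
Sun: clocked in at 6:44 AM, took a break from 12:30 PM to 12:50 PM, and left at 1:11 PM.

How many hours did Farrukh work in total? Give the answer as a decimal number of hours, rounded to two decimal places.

25.77 hours

Thu: 11:23 AM–4:34 PM = 5 h 11 min; less 30 min break → 4 h 41 min
Fri: 10:37 AM–5:30 PM = 6 h 53 min; less 75 min break → 5 h 38 min
Sat: 5:51 AM–3:21 PM = 9 h 30 min; less 10 min break → 9 h 20 min
Sun: 6:44 AM–1:11 PM = 6 h 27 min; less 20 min break → 6 h 7 min
Total: 4 h 41 min + 5 h 38 min + 9 h 20 min + 6 h 7 min = 25 h 46 min.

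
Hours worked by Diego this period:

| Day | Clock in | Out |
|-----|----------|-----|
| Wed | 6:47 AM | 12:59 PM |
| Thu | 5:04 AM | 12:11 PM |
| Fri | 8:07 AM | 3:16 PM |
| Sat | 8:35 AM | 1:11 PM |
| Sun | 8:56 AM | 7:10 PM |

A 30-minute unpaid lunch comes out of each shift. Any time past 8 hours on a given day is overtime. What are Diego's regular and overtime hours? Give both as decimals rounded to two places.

Regular 31.07 hours, overtime 1.73 hours

Wed: 6:47 AM–12:59 PM = 6 h 12 min; less 30 min break → 5 h 42 min
Thu: 5:04 AM–12:11 PM = 7 h 7 min; less 30 min break → 6 h 37 min
Fri: 8:07 AM–3:16 PM = 7 h 9 min; less 30 min break → 6 h 39 min
Sat: 8:35 AM–1:11 PM = 4 h 36 min; less 30 min break → 4 h 6 min
Sun: 8:56 AM–7:10 PM = 10 h 14 min; less 30 min break → 9 h 44 min
Wed reg 5 h 42 min / OT 0 h 0 min; Thu reg 6 h 37 min / OT 0 h 0 min; Fri reg 6 h 39 min / OT 0 h 0 min; Sat reg 4 h 6 min / OT 0 h 0 min; Sun reg 8 h 0 min / OT 1 h 44 min.
Totals: regular 31 h 4 min, overtime 1 h 44 min.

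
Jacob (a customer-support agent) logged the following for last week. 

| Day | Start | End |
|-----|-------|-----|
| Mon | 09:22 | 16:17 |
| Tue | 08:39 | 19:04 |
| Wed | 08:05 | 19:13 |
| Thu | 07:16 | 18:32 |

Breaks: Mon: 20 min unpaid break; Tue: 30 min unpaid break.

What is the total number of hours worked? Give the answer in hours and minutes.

Mon: 09:22–16:17 = 6 h 55 min; less 20 min break → 6 h 35 min
Tue: 08:39–19:04 = 10 h 25 min; less 30 min break → 9 h 55 min
Wed: 08:05–19:13 = 11 h 8 min
Thu: 07:16–18:32 = 11 h 16 min
Total: 6 h 35 min + 9 h 55 min + 11 h 8 min + 11 h 16 min = 38 h 54 min.

38 h 54 min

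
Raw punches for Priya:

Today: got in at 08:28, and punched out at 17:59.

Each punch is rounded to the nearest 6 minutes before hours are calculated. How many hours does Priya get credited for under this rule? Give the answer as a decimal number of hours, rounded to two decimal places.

9.50 hours

Today: in 08:28→08:30, out 17:59→18:00; 9 h 30 min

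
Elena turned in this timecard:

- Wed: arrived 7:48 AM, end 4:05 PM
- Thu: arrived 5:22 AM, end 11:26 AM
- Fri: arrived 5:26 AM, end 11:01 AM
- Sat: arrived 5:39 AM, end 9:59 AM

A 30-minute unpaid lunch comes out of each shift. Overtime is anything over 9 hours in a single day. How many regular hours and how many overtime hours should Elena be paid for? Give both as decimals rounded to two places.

Regular 22.27 hours, overtime 0.00 hours

Wed: 7:48 AM–4:05 PM = 8 h 17 min; less 30 min break → 7 h 47 min
Thu: 5:22 AM–11:26 AM = 6 h 4 min; less 30 min break → 5 h 34 min
Fri: 5:26 AM–11:01 AM = 5 h 35 min; less 30 min break → 5 h 5 min
Sat: 5:39 AM–9:59 AM = 4 h 20 min; less 30 min break → 3 h 50 min
Wed reg 7 h 47 min / OT 0 h 0 min; Thu reg 5 h 34 min / OT 0 h 0 min; Fri reg 5 h 5 min / OT 0 h 0 min; Sat reg 3 h 50 min / OT 0 h 0 min.
Totals: regular 22 h 16 min, overtime 0 h 0 min.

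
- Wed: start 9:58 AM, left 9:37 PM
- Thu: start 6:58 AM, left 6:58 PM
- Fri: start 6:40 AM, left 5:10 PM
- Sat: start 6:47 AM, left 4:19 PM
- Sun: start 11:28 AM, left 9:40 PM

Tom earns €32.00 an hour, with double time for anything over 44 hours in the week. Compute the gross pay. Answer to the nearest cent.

€2040.53

Wed: 9:58 AM–9:37 PM = 11 h 39 min
Thu: 6:58 AM–6:58 PM = 12 h 0 min
Fri: 6:40 AM–5:10 PM = 10 h 30 min
Sat: 6:47 AM–4:19 PM = 9 h 32 min
Sun: 11:28 AM–9:40 PM = 10 h 12 min
Total worked: 53 h 53 min = 3233 min.
Regular 44 h 0 min = 2640 min at €32.00/h; overtime 9 h 53 min = 593 min at €64.00/h.
Pay = (2640 × €32.00 + 593 × €64.00) ÷ 60 = €2040.53.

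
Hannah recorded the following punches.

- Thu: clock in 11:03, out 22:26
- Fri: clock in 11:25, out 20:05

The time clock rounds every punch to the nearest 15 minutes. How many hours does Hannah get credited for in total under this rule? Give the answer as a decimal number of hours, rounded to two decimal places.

Thu: in 11:03→11:00, out 22:26→22:30; 11 h 30 min
Fri: in 11:25→11:30, out 20:05→20:00; 8 h 30 min
Total credited: 20 h 0 min.

20.00 hours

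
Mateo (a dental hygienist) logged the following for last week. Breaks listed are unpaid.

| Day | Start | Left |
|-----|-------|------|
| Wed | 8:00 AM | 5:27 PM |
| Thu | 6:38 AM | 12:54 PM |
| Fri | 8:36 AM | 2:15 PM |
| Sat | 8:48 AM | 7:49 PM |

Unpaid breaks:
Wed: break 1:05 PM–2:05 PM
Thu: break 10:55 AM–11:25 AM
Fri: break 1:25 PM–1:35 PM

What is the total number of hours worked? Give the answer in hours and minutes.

30 h 43 min

Wed: 8:00 AM–5:27 PM = 9 h 27 min; less 60 min break → 8 h 27 min
Thu: 6:38 AM–12:54 PM = 6 h 16 min; less 30 min break → 5 h 46 min
Fri: 8:36 AM–2:15 PM = 5 h 39 min; less 10 min break → 5 h 29 min
Sat: 8:48 AM–7:49 PM = 11 h 1 min
Total: 8 h 27 min + 5 h 46 min + 5 h 29 min + 11 h 1 min = 30 h 43 min.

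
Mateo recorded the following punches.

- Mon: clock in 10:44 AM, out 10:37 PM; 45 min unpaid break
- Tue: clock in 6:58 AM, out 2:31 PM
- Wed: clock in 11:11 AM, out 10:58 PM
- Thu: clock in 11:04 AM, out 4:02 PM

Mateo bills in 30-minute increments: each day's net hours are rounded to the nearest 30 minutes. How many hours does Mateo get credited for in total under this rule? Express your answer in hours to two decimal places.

Mon: 10:44 AM–10:37 PM = 11 h 53 min − 45 min = 11 h 8 min → rounds to 11 h 0 min
Tue: 6:58 AM–2:31 PM = 7 h 33 min → rounds to 7 h 30 min
Wed: 11:11 AM–10:58 PM = 11 h 47 min → rounds to 12 h 0 min
Thu: 11:04 AM–4:02 PM = 4 h 58 min → rounds to 5 h 0 min
Total credited: 35 h 30 min.

35.50 hours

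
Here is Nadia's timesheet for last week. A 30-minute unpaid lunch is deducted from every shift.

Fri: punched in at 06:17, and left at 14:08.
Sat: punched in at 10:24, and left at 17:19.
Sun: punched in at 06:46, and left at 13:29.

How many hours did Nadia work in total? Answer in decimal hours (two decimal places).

19.98 hours

Fri: 06:17–14:08 = 7 h 51 min; less 30 min break → 7 h 21 min
Sat: 10:24–17:19 = 6 h 55 min; less 30 min break → 6 h 25 min
Sun: 06:46–13:29 = 6 h 43 min; less 30 min break → 6 h 13 min
Total: 7 h 21 min + 6 h 25 min + 6 h 13 min = 19 h 59 min.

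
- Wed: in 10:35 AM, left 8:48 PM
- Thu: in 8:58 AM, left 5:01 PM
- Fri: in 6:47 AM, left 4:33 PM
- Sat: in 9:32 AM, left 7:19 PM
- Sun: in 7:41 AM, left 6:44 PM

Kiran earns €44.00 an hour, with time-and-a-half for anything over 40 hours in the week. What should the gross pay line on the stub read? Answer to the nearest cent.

€2345.20

Wed: 10:35 AM–8:48 PM = 10 h 13 min
Thu: 8:58 AM–5:01 PM = 8 h 3 min
Fri: 6:47 AM–4:33 PM = 9 h 46 min
Sat: 9:32 AM–7:19 PM = 9 h 47 min
Sun: 7:41 AM–6:44 PM = 11 h 3 min
Total worked: 48 h 52 min = 2932 min.
Regular 40 h 0 min = 2400 min at €44.00/h; overtime 8 h 52 min = 532 min at €66.00/h.
Pay = (2400 × €44.00 + 532 × €66.00) ÷ 60 = €2345.20.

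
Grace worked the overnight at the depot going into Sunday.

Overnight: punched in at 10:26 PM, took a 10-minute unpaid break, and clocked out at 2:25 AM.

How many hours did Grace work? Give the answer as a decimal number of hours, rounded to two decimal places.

Overnight: 10:26 PM → midnight = 1 h 34 min; midnight → 2:25 AM = 2 h 25 min; span 3 h 59 min; less 10 min break → 3 h 49 min

3.82 hours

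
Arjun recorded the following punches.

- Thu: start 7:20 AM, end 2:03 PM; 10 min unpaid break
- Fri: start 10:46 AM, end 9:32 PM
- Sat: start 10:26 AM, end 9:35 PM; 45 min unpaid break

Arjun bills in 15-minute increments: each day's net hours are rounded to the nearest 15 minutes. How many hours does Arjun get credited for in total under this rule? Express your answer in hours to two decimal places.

Thu: 7:20 AM–2:03 PM = 6 h 43 min − 10 min = 6 h 33 min → rounds to 6 h 30 min
Fri: 10:46 AM–9:32 PM = 10 h 46 min → rounds to 10 h 45 min
Sat: 10:26 AM–9:35 PM = 11 h 9 min − 45 min = 10 h 24 min → rounds to 10 h 30 min
Total credited: 27 h 45 min.

27.75 hours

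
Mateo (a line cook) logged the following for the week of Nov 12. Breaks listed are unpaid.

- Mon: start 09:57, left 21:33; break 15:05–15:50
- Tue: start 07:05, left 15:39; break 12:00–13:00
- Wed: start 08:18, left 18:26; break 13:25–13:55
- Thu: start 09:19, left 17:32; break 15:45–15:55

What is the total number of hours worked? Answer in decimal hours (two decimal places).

Mon: 09:57–21:33 = 11 h 36 min; less 45 min break → 10 h 51 min
Tue: 07:05–15:39 = 8 h 34 min; less 60 min break → 7 h 34 min
Wed: 08:18–18:26 = 10 h 8 min; less 30 min break → 9 h 38 min
Thu: 09:19–17:32 = 8 h 13 min; less 10 min break → 8 h 3 min
Total: 10 h 51 min + 7 h 34 min + 9 h 38 min + 8 h 3 min = 36 h 6 min.

36.10 hours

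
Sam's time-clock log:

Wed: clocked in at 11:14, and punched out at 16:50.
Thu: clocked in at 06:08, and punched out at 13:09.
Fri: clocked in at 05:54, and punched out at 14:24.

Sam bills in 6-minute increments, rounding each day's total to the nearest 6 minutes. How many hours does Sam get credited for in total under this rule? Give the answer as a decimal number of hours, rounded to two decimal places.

21.10 hours

Wed: 11:14–16:50 = 5 h 36 min → rounds to 5 h 36 min
Thu: 06:08–13:09 = 7 h 1 min → rounds to 7 h 0 min
Fri: 05:54–14:24 = 8 h 30 min → rounds to 8 h 30 min
Total credited: 21 h 6 min.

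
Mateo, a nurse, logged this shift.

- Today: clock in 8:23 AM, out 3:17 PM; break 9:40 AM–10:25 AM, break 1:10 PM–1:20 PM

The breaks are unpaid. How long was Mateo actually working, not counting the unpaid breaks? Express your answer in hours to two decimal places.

5.98 hours

Today: 8:23 AM–3:17 PM = 6 h 54 min; less 55 min break → 5 h 59 min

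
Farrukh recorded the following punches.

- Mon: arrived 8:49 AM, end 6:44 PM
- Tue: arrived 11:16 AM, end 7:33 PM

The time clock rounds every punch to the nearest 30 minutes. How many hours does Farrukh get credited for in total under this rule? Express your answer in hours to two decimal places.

Mon: in 8:49 AM→9:00 AM, out 6:44 PM→6:30 PM; 9 h 30 min
Tue: in 11:16 AM→11:30 AM, out 7:33 PM→7:30 PM; 8 h 0 min
Total credited: 17 h 30 min.

17.50 hours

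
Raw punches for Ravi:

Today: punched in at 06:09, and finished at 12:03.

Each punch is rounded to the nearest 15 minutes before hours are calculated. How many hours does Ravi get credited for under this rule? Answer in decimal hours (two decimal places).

Today: in 06:09→06:15, out 12:03→12:00; 5 h 45 min

5.75 hours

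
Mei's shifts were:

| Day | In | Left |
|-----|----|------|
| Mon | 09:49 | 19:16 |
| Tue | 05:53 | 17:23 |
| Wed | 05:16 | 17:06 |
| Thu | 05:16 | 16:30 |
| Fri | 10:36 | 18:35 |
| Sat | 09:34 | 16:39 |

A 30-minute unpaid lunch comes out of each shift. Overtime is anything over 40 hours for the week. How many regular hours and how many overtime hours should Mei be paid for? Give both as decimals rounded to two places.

Regular 40.00 hours, overtime 16.08 hours

Mon: 09:49–19:16 = 9 h 27 min; less 30 min break → 8 h 57 min
Tue: 05:53–17:23 = 11 h 30 min; less 30 min break → 11 h 0 min
Wed: 05:16–17:06 = 11 h 50 min; less 30 min break → 11 h 20 min
Thu: 05:16–16:30 = 11 h 14 min; less 30 min break → 10 h 44 min
Fri: 10:36–18:35 = 7 h 59 min; less 30 min break → 7 h 29 min
Sat: 09:34–16:39 = 7 h 5 min; less 30 min break → 6 h 35 min
Total worked: 56 h 5 min = 56.08 h.
Threshold 40 h → overtime 16 h 5 min, regular 40 h 0 min.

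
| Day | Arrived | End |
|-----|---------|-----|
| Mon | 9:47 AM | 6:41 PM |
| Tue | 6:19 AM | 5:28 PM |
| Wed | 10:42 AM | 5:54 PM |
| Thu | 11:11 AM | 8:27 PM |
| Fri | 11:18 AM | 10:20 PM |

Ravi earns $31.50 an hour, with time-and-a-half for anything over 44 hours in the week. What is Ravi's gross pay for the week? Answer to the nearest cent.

$1553.74

Mon: 9:47 AM–6:41 PM = 8 h 54 min
Tue: 6:19 AM–5:28 PM = 11 h 9 min
Wed: 10:42 AM–5:54 PM = 7 h 12 min
Thu: 11:11 AM–8:27 PM = 9 h 16 min
Fri: 11:18 AM–10:20 PM = 11 h 2 min
Total worked: 47 h 33 min = 2853 min.
Regular 44 h 0 min = 2640 min at $31.50/h; overtime 3 h 33 min = 213 min at $47.25/h.
Pay = (2640 × $31.50 + 213 × $47.25) ÷ 60 = $1553.74.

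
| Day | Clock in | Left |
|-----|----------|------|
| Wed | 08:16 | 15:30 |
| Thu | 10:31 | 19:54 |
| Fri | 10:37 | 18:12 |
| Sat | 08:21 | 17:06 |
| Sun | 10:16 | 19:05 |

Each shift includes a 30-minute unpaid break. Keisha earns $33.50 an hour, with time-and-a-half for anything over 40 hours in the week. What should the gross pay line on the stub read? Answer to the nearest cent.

Wed: 08:16–15:30 = 7 h 14 min; less 30 min break → 6 h 44 min
Thu: 10:31–19:54 = 9 h 23 min; less 30 min break → 8 h 53 min
Fri: 10:37–18:12 = 7 h 35 min; less 30 min break → 7 h 5 min
Sat: 08:21–17:06 = 8 h 45 min; less 30 min break → 8 h 15 min
Sun: 10:16–19:05 = 8 h 49 min; less 30 min break → 8 h 19 min
Total worked: 39 h 16 min = 2356 min.
Regular 39 h 16 min = 2356 min at $33.50/h; overtime 0 h 0 min = 0 min at $50.25/h.
Pay = (2356 × $33.50 + 0 × $50.25) ÷ 60 = $1315.43.

$1315.43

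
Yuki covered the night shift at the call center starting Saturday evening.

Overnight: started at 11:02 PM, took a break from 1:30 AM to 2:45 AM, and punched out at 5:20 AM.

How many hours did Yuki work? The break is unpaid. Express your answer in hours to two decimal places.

5.05 hours

Overnight: 11:02 PM → midnight = 0 h 58 min; midnight → 5:20 AM = 5 h 20 min; span 6 h 18 min; less 75 min break → 5 h 3 min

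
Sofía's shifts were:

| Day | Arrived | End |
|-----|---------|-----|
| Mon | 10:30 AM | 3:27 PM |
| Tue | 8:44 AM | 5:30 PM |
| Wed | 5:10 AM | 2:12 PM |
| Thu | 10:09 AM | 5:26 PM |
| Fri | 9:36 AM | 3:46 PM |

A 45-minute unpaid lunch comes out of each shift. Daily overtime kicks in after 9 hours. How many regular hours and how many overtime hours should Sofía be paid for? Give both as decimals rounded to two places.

Mon: 10:30 AM–3:27 PM = 4 h 57 min; less 45 min break → 4 h 12 min
Tue: 8:44 AM–5:30 PM = 8 h 46 min; less 45 min break → 8 h 1 min
Wed: 5:10 AM–2:12 PM = 9 h 2 min; less 45 min break → 8 h 17 min
Thu: 10:09 AM–5:26 PM = 7 h 17 min; less 45 min break → 6 h 32 min
Fri: 9:36 AM–3:46 PM = 6 h 10 min; less 45 min break → 5 h 25 min
Mon reg 4 h 12 min / OT 0 h 0 min; Tue reg 8 h 1 min / OT 0 h 0 min; Wed reg 8 h 17 min / OT 0 h 0 min; Thu reg 6 h 32 min / OT 0 h 0 min; Fri reg 5 h 25 min / OT 0 h 0 min.
Totals: regular 32 h 27 min, overtime 0 h 0 min.

Regular 32.45 hours, overtime 0.00 hours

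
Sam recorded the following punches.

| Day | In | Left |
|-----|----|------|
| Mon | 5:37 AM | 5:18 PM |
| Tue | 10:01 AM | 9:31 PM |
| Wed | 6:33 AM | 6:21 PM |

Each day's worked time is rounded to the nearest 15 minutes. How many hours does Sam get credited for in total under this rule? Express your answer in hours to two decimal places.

Mon: 5:37 AM–5:18 PM = 11 h 41 min → rounds to 11 h 45 min
Tue: 10:01 AM–9:31 PM = 11 h 30 min → rounds to 11 h 30 min
Wed: 6:33 AM–6:21 PM = 11 h 48 min → rounds to 11 h 45 min
Total credited: 35 h 0 min.

35.00 hours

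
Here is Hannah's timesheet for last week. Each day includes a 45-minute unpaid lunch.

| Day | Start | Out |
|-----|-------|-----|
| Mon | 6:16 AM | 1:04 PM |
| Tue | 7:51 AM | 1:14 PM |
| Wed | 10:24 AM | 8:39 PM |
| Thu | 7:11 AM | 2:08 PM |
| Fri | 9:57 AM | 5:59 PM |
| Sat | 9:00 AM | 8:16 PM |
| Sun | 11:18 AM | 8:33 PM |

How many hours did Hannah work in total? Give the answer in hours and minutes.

52 h 41 min

Mon: 6:16 AM–1:04 PM = 6 h 48 min; less 45 min break → 6 h 3 min
Tue: 7:51 AM–1:14 PM = 5 h 23 min; less 45 min break → 4 h 38 min
Wed: 10:24 AM–8:39 PM = 10 h 15 min; less 45 min break → 9 h 30 min
Thu: 7:11 AM–2:08 PM = 6 h 57 min; less 45 min break → 6 h 12 min
Fri: 9:57 AM–5:59 PM = 8 h 2 min; less 45 min break → 7 h 17 min
Sat: 9:00 AM–8:16 PM = 11 h 16 min; less 45 min break → 10 h 31 min
Sun: 11:18 AM–8:33 PM = 9 h 15 min; less 45 min break → 8 h 30 min
Total: 6 h 3 min + 4 h 38 min + 9 h 30 min + 6 h 12 min + 7 h 17 min + 10 h 31 min + 8 h 30 min = 52 h 41 min.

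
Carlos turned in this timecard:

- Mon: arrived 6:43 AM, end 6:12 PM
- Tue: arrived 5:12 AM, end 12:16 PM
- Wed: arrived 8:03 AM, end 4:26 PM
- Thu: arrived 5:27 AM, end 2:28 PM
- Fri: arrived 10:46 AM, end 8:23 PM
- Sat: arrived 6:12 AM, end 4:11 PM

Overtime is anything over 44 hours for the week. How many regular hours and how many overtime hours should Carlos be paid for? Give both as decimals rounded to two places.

Mon: 6:43 AM–6:12 PM = 11 h 29 min
Tue: 5:12 AM–12:16 PM = 7 h 4 min
Wed: 8:03 AM–4:26 PM = 8 h 23 min
Thu: 5:27 AM–2:28 PM = 9 h 1 min
Fri: 10:46 AM–8:23 PM = 9 h 37 min
Sat: 6:12 AM–4:11 PM = 9 h 59 min
Total worked: 55 h 33 min = 55.55 h.
Threshold 44 h → overtime 11 h 33 min, regular 44 h 0 min.

Regular 44.00 hours, overtime 11.55 hours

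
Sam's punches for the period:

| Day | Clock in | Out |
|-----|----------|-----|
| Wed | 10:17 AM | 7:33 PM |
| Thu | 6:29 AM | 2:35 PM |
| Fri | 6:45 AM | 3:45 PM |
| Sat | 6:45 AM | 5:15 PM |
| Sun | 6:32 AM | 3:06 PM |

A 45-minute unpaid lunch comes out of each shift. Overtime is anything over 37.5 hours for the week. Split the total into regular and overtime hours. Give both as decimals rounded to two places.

Regular 37.50 hours, overtime 4.18 hours

Wed: 10:17 AM–7:33 PM = 9 h 16 min; less 45 min break → 8 h 31 min
Thu: 6:29 AM–2:35 PM = 8 h 6 min; less 45 min break → 7 h 21 min
Fri: 6:45 AM–3:45 PM = 9 h 0 min; less 45 min break → 8 h 15 min
Sat: 6:45 AM–5:15 PM = 10 h 30 min; less 45 min break → 9 h 45 min
Sun: 6:32 AM–3:06 PM = 8 h 34 min; less 45 min break → 7 h 49 min
Total worked: 41 h 41 min = 41.68 h.
Threshold 37.5 h → overtime 4 h 11 min, regular 37 h 30 min.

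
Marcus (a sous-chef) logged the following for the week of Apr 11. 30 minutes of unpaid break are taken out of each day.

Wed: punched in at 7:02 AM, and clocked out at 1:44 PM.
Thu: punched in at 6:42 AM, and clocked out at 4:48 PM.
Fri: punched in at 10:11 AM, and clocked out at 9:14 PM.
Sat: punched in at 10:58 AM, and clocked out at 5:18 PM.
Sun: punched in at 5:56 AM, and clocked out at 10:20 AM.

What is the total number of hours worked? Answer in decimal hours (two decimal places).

36.08 hours

Wed: 7:02 AM–1:44 PM = 6 h 42 min; less 30 min break → 6 h 12 min
Thu: 6:42 AM–4:48 PM = 10 h 6 min; less 30 min break → 9 h 36 min
Fri: 10:11 AM–9:14 PM = 11 h 3 min; less 30 min break → 10 h 33 min
Sat: 10:58 AM–5:18 PM = 6 h 20 min; less 30 min break → 5 h 50 min
Sun: 5:56 AM–10:20 AM = 4 h 24 min; less 30 min break → 3 h 54 min
Total: 6 h 12 min + 9 h 36 min + 10 h 33 min + 5 h 50 min + 3 h 54 min = 36 h 5 min.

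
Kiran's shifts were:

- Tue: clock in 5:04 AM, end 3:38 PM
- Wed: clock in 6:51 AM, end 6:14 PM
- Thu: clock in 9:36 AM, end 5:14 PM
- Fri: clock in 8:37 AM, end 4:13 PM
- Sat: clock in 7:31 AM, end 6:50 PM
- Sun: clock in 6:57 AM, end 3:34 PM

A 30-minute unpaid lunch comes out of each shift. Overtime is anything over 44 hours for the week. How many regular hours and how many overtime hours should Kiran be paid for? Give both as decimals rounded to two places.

Tue: 5:04 AM–3:38 PM = 10 h 34 min; less 30 min break → 10 h 4 min
Wed: 6:51 AM–6:14 PM = 11 h 23 min; less 30 min break → 10 h 53 min
Thu: 9:36 AM–5:14 PM = 7 h 38 min; less 30 min break → 7 h 8 min
Fri: 8:37 AM–4:13 PM = 7 h 36 min; less 30 min break → 7 h 6 min
Sat: 7:31 AM–6:50 PM = 11 h 19 min; less 30 min break → 10 h 49 min
Sun: 6:57 AM–3:34 PM = 8 h 37 min; less 30 min break → 8 h 7 min
Total worked: 54 h 7 min = 54.12 h.
Threshold 44 h → overtime 10 h 7 min, regular 44 h 0 min.

Regular 44.00 hours, overtime 10.12 hours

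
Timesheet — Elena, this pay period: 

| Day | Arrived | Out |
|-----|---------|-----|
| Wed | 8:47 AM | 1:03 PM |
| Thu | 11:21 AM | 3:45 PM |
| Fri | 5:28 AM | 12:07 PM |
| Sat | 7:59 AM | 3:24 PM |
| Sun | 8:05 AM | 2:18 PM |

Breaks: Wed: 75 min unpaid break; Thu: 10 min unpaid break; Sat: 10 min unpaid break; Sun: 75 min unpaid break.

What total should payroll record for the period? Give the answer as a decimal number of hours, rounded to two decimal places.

Wed: 8:47 AM–1:03 PM = 4 h 16 min; less 75 min break → 3 h 1 min
Thu: 11:21 AM–3:45 PM = 4 h 24 min; less 10 min break → 4 h 14 min
Fri: 5:28 AM–12:07 PM = 6 h 39 min
Sat: 7:59 AM–3:24 PM = 7 h 25 min; less 10 min break → 7 h 15 min
Sun: 8:05 AM–2:18 PM = 6 h 13 min; less 75 min break → 4 h 58 min
Total: 3 h 1 min + 4 h 14 min + 6 h 39 min + 7 h 15 min + 4 h 58 min = 26 h 7 min.

26.12 hours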